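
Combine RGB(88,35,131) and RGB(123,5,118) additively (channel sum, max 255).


Additive: each channel = min(255, C₁+C₂)
R: 88+123 = 211 → 211
G: 35+5 = 40 → 40
B: 131+118 = 249 → 249
= RGB(211, 40, 249)


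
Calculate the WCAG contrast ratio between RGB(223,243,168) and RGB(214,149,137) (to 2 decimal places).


Linearize each sRGB channel c=v/255: c/12.92 if c ≤ 0.04045 else ((c+0.055)/1.055)^2.4
L = 0.2126×R_lin + 0.7152×G_lin + 0.0722×B_lin
Color 1 (223,243,168):
  R=223: 223/255≈0.8745 > 0.04045 → ((0.8745+0.055)/1.055)^2.4 ≈ 0.73791
  G=243: 243/255≈0.9529 > 0.04045 → ((0.9529+0.055)/1.055)^2.4 ≈ 0.89627
  B=168: 168/255≈0.6588 > 0.04045 → ((0.6588+0.055)/1.055)^2.4 ≈ 0.39157
  L1 = 0.2126×0.73791 + 0.7152×0.89627 + 0.0722×0.39157 ≈ 0.82616
Color 2 (214,149,137):
  R=214: 214/255≈0.8392 > 0.04045 → ((0.8392+0.055)/1.055)^2.4 ≈ 0.67244
  G=149: 149/255≈0.5843 > 0.04045 → ((0.5843+0.055)/1.055)^2.4 ≈ 0.30054
  B=137: 137/255≈0.5373 > 0.04045 → ((0.5373+0.055)/1.055)^2.4 ≈ 0.25016
  L2 = 0.2126×0.67244 + 0.7152×0.30054 + 0.0722×0.25016 ≈ 0.37597
Lighter = 0.82616, Darker = 0.37597
Ratio = (L_lighter + 0.05) / (L_darker + 0.05)
Ratio = (0.82616 + 0.05) / (0.37597 + 0.05) = 0.87616 / 0.42597 ≈ 2.0569
Ratio ≈ 2.06:1


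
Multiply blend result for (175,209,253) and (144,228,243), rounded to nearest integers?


Multiply: C = A×B/255, rounded to nearest integer
R: 175×144/255 = 25200/255 ≈ 98.824 → 99
G: 209×228/255 = 47652/255 ≈ 186.871 → 187
B: 253×243/255 = 61479/255 ≈ 241.094 → 241
= RGB(99, 187, 241)


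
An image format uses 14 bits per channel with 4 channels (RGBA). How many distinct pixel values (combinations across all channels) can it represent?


Total bits = 14 bits/channel × 4 channels = 56 bits
Distinct pixel values = 2^56
= 72,057,594,037,927,936 pixel values


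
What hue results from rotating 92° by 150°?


New hue = (H + rotation) mod 360
New hue = (92 + 150) mod 360
= 242 mod 360
= 242°


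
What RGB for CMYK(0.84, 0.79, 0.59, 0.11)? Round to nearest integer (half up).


R = 255 × (1-C) × (1-K) = 255 × 0.16 × 0.89 = 36.312 → 36
G = 255 × (1-M) × (1-K) = 255 × 0.21 × 0.89 = 47.6595 → 48
B = 255 × (1-Y) × (1-K) = 255 × 0.41 × 0.89 = 93.0495 → 93
= RGB(36, 48, 93)


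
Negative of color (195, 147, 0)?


Invert: (255-R, 255-G, 255-B)
R: 255-195 = 60
G: 255-147 = 108
B: 255-0 = 255
= RGB(60, 108, 255)


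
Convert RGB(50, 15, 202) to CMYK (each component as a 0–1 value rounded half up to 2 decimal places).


R'=50/255≈0.1961, G'=15/255≈0.0588, B'=202/255≈0.7922
K = 1 - max(R',G',B') = 1 - 202/255 = 53/255 = 0.20784… → 0.21
(1-R'-K)/(1-K) simplifies to (max-R)/max with max = 202:
C = (202-50)/202 = 152/202 = 0.75247… → 0.75
M = (202-15)/202 = 187/202 = 0.92574… → 0.93
Y = (202-202)/202 = 0/202 = 0 → 0.00
= CMYK(0.75, 0.93, 0.00, 0.21)


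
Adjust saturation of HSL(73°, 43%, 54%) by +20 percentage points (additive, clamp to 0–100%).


Original S = 43%
Adjustment = +20 percentage points
New S = 43 + (20) = 63
Clamp to [0, 100] → 63
= HSL(73°, 63%, 54%)


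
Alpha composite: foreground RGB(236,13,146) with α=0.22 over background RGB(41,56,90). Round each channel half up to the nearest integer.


C = α×F + (1-α)×B, with 1-α = 0.78
R: 0.22×236 + 0.78×41 = 51.92 + 31.98 = 83.90 → 84
G: 0.22×13 + 0.78×56 = 2.86 + 43.68 = 46.54 → 47
B: 0.22×146 + 0.78×90 = 32.12 + 70.20 = 102.32 → 102
= RGB(84, 47, 102)


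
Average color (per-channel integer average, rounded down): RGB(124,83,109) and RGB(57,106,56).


Midpoint: each channel = ⌊(C₁+C₂)/2⌋
R: ⌊(124+57)/2⌋ = 90
G: ⌊(83+106)/2⌋ = 94
B: ⌊(109+56)/2⌋ = 82
= RGB(90, 94, 82)


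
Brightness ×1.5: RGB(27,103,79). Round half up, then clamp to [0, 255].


Multiply each channel by 1.5, round half up, clamp to [0, 255]
R: 27×1.5 = 40.5 → round → 41
G: 103×1.5 = 154.5 → round → 155
B: 79×1.5 = 118.5 → round → 119
= RGB(41, 155, 119)


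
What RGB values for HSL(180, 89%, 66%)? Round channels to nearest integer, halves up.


H=180°, S=0.89, L=0.66
C = (1-|2L-1|)×S = (1-|0.32|)×0.89 = 0.6052
H' = H/60 = 180/60 ≈ 3.0000; X = C×(1-|H' mod 2 - 1|) = 0.6052
m = L - C/2 = 0.66 - 0.3026 = 0.3574
Sector ⌊H'⌋ = 3 → (R',G',B') = (0.0, 0.6052, 0.6052)
RGB = ((R'+m)×255, (G'+m)×255, (B'+m)×255) = (91.137, 245.463, 245.463)
Round half up → RGB(91, 245, 245)


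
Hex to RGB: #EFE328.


EF → 239 (R)
E3 → 227 (G)
28 → 40 (B)
= RGB(239, 227, 40)


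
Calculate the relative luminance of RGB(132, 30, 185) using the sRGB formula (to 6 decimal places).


Linearize each channel (sRGB transfer function): c = v/255; c_lin = c/12.92 if c ≤ 0.04045, else ((c+0.055)/1.055)^2.4
  R: 132/255 ≈ 0.517647 > 0.04045 → ((0.517647+0.055)/1.055)^2.4 ≈ 0.230740
  G: 30/255 ≈ 0.117647 > 0.04045 → ((0.117647+0.055)/1.055)^2.4 ≈ 0.012983
  B: 185/255 ≈ 0.725490 > 0.04045 → ((0.725490+0.055)/1.055)^2.4 ≈ 0.485150
R_lin = 0.230740, G_lin = 0.012983, B_lin = 0.485150
L = 0.2126×R + 0.7152×G + 0.0722×B
L = 0.2126×0.230740 + 0.7152×0.012983 + 0.0722×0.485150
L ≈ 0.093369


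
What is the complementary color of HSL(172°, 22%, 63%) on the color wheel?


Complement = opposite side of color wheel = hue + 180°
H' = (172 + 180) mod 360 = 352°
S and L unchanged.
= HSL(352°, 22%, 63%)


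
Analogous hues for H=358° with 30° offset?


Base hue: 358°
Left analog: (358 - 30) mod 360 = 328°
Right analog: (358 + 30) mod 360 = 28°
Analogous hues = 328° and 28°


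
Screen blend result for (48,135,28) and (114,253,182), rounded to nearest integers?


Screen: C = 255 - (255-A)×(255-B)/255, rounded to nearest integer
R: 255 - (255-48)×(255-114)/255 = 255 - 29187/255 ≈ 255 - 114.459 = 140.541 → 141
G: 255 - (255-135)×(255-253)/255 = 255 - 240/255 ≈ 255 - 0.941 = 254.059 → 254
B: 255 - (255-28)×(255-182)/255 = 255 - 16571/255 ≈ 255 - 64.984 = 190.016 → 190
= RGB(141, 254, 190)


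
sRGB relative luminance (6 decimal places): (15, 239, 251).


Linearize each channel (sRGB transfer function): c = v/255; c_lin = c/12.92 if c ≤ 0.04045, else ((c+0.055)/1.055)^2.4
  R: 15/255 ≈ 0.058824 > 0.04045 → ((0.058824+0.055)/1.055)^2.4 ≈ 0.004777
  G: 239/255 ≈ 0.937255 > 0.04045 → ((0.937255+0.055)/1.055)^2.4 ≈ 0.863157
  B: 251/255 ≈ 0.984314 > 0.04045 → ((0.984314+0.055)/1.055)^2.4 ≈ 0.964686
R_lin = 0.004777, G_lin = 0.863157, B_lin = 0.964686
L = 0.2126×R + 0.7152×G + 0.0722×B
L = 0.2126×0.004777 + 0.7152×0.863157 + 0.0722×0.964686
L ≈ 0.687996


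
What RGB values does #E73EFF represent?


E7 → 231 (R)
3E → 62 (G)
FF → 255 (B)
= RGB(231, 62, 255)


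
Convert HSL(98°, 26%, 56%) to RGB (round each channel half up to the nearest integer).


H=98°, S=0.26, L=0.56
C = (1-|2L-1|)×S = (1-|0.12|)×0.26 = 0.2288
H' = H/60 = 98/60 ≈ 1.6333; X = C×(1-|H' mod 2 - 1|) ≈ 0.0839
m = L - C/2 = 0.56 - 0.1144 = 0.4456
Sector ⌊H'⌋ = 1 → (R',G',B') = (≈0.0839, 0.2288, 0.0)
RGB = ((R'+m)×255, (G'+m)×255, (B'+m)×255) = (135.0208, 171.972, 113.628)
Round half up → RGB(135, 172, 114)


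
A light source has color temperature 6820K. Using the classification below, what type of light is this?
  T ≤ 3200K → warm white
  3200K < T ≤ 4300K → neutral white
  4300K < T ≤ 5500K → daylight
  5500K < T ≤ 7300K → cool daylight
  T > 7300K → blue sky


Temperature: 6820K
5500K < 6820K ≤ 7300K → cool daylight
Classification: cool daylight


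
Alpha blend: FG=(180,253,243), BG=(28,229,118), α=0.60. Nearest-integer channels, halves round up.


C = α×F + (1-α)×B, with 1-α = 0.40
R: 0.60×180 + 0.40×28 = 108.00 + 11.20 = 119.20 → 119
G: 0.60×253 + 0.40×229 = 151.80 + 91.60 = 243.40 → 243
B: 0.60×243 + 0.40×118 = 145.80 + 47.20 = 193.00 → 193
= RGB(119, 243, 193)


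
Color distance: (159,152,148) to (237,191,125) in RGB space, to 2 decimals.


d = √[(R₁-R₂)² + (G₁-G₂)² + (B₁-B₂)²]
d = √[(159-237)² + (152-191)² + (148-125)²]
d = √[6084 + 1521 + 529]
d = √8134
d ≈ 90.19


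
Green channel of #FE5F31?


Color: #FE5F31
R = FE = 254
G = 5F = 95
B = 31 = 49
Green = 95


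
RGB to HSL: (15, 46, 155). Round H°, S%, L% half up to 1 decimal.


Normalize: R'=15/255≈0.0588, G'=46/255≈0.1804, B'=155/255≈0.6078
Max=155/255, Min=15/255, Δ=Max-Min=140/255
L = (Max+Min)/2 = (155+15)/510 = 170/510 = 0.33333… → L = 33.3%
L ≤ 0.5 → S = Δ/(Max+Min) = 140/(155+15) = 140/170 = 0.82352… → S = 82.4%
(the 1/255 factors cancel in S and H, so raw channel differences can be used)
Max is B' → H = 60 × ((R-G)/Δ + 4) = 60 × ((15-46)/140 + 4)
  -31/140 + 4 = -0.2214… + 4 = 3.7785…
  H = 60 × 3.7785… = 226.714…° → H = 226.7°
= HSL(226.7°, 82.4%, 33.3%)


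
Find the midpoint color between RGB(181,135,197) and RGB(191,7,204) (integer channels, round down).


Midpoint: each channel = ⌊(C₁+C₂)/2⌋
R: ⌊(181+191)/2⌋ = 186
G: ⌊(135+7)/2⌋ = 71
B: ⌊(197+204)/2⌋ = 200
= RGB(186, 71, 200)


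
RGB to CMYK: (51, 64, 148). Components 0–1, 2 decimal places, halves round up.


R'=51/255≈0.2000, G'=64/255≈0.2510, B'=148/255≈0.5804
K = 1 - max(R',G',B') = 1 - 148/255 = 107/255 = 0.41960… → 0.42
(1-R'-K)/(1-K) simplifies to (max-R)/max with max = 148:
C = (148-51)/148 = 97/148 = 0.65540… → 0.66
M = (148-64)/148 = 84/148 = 0.56756… → 0.57
Y = (148-148)/148 = 0/148 = 0 → 0.00
= CMYK(0.66, 0.57, 0.00, 0.42)


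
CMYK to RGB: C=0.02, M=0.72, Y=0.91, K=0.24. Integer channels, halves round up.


R = 255 × (1-C) × (1-K) = 255 × 0.98 × 0.76 = 189.924 → 190
G = 255 × (1-M) × (1-K) = 255 × 0.28 × 0.76 = 54.264 → 54
B = 255 × (1-Y) × (1-K) = 255 × 0.09 × 0.76 = 17.442 → 17
= RGB(190, 54, 17)


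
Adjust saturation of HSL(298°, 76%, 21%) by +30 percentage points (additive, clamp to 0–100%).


Original S = 76%
Adjustment = +30 percentage points
New S = 76 + (30) = 106
Clamp to [0, 100] → 100
= HSL(298°, 100%, 21%)


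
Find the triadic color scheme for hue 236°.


Triadic: equally spaced at 120° intervals
H1 = 236°
H2 = (236 + 120) mod 360 = 356°
H3 = (236 + 240) mod 360 = 116°
Triadic = 236°, 356°, 116°


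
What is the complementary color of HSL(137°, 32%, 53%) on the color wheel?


Complement = opposite side of color wheel = hue + 180°
H' = (137 + 180) mod 360 = 317°
S and L unchanged.
= HSL(317°, 32%, 53%)


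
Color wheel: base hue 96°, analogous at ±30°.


Base hue: 96°
Left analog: (96 - 30) mod 360 = 66°
Right analog: (96 + 30) mod 360 = 126°
Analogous hues = 66° and 126°


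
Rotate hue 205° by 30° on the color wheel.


New hue = (H + rotation) mod 360
New hue = (205 + 30) mod 360
= 235 mod 360
= 235°


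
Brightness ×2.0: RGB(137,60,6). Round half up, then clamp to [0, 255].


Multiply each channel by 2.0, round half up, clamp to [0, 255]
R: 137×2.0 = 274 → clamp → 255
G: 60×2.0 = 120
B: 6×2.0 = 12
= RGB(255, 120, 12)


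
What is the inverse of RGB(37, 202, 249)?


Invert: (255-R, 255-G, 255-B)
R: 255-37 = 218
G: 255-202 = 53
B: 255-249 = 6
= RGB(218, 53, 6)


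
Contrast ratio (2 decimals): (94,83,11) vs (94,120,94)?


Linearize each sRGB channel c=v/255: c/12.92 if c ≤ 0.04045 else ((c+0.055)/1.055)^2.4
L = 0.2126×R_lin + 0.7152×G_lin + 0.0722×B_lin
Color 1 (94,83,11):
  R=94: 94/255≈0.3686 > 0.04045 → ((0.3686+0.055)/1.055)^2.4 ≈ 0.11193
  G=83: 83/255≈0.3255 > 0.04045 → ((0.3255+0.055)/1.055)^2.4 ≈ 0.08650
  B=11: 11/255≈0.0431 > 0.04045 → ((0.0431+0.055)/1.055)^2.4 ≈ 0.00335
  L1 = 0.2126×0.11193 + 0.7152×0.08650 + 0.0722×0.00335 ≈ 0.08590
Color 2 (94,120,94):
  R=94: 94/255≈0.3686 > 0.04045 → ((0.3686+0.055)/1.055)^2.4 ≈ 0.11193
  G=120: 120/255≈0.4706 > 0.04045 → ((0.4706+0.055)/1.055)^2.4 ≈ 0.18782
  B=94: 94/255≈0.3686 > 0.04045 → ((0.3686+0.055)/1.055)^2.4 ≈ 0.11193
  L2 = 0.2126×0.11193 + 0.7152×0.18782 + 0.0722×0.11193 ≈ 0.16621
Lighter = 0.16621, Darker = 0.08590
Ratio = (L_lighter + 0.05) / (L_darker + 0.05)
Ratio = (0.16621 + 0.05) / (0.08590 + 0.05) = 0.21621 / 0.13590 ≈ 1.5909
Ratio ≈ 1.59:1


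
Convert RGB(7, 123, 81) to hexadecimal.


R = 7 → 07 (hex)
G = 123 → 7B (hex)
B = 81 → 51 (hex)
Hex = #077B51


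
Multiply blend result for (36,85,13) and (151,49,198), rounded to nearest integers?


Multiply: C = A×B/255, rounded to nearest integer
R: 36×151/255 = 5436/255 ≈ 21.318 → 21
G: 85×49/255 = 4165/255 ≈ 16.333 → 16
B: 13×198/255 = 2574/255 ≈ 10.094 → 10
= RGB(21, 16, 10)


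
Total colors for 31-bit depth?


Colors = 2^bits = 2^31
= 2,147,483,648 colors


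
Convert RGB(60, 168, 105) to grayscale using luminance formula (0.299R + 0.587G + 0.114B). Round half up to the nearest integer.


Gray = 0.299×R + 0.587×G + 0.114×B
Gray = 0.299×60 + 0.587×168 + 0.114×105
Gray = 17.940 + 98.616 + 11.970
Gray = 128.526 → round half up → 129
Gray = 129


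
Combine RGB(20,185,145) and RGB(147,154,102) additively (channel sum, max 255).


Additive: each channel = min(255, C₁+C₂)
R: 20+147 = 167 → 167
G: 185+154 = 339 → 255
B: 145+102 = 247 → 247
= RGB(167, 255, 247)


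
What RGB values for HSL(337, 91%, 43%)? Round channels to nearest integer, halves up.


H=337°, S=0.91, L=0.43
C = (1-|2L-1|)×S = (1-|-0.14|)×0.91 = 0.7826
H' = H/60 = 337/60 ≈ 5.6167; X = C×(1-|H' mod 2 - 1|) ≈ 0.3000
m = L - C/2 = 0.43 - 0.3913 = 0.0387
Sector ⌊H'⌋ = 5 → (R',G',B') = (0.7826, 0.0, ≈0.3000)
RGB = ((R'+m)×255, (G'+m)×255, (B'+m)×255) = (209.4315, 9.8685, 86.36765)
Round half up → RGB(209, 10, 86)


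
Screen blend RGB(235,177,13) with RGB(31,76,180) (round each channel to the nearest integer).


Screen: C = 255 - (255-A)×(255-B)/255, rounded to nearest integer
R: 255 - (255-235)×(255-31)/255 = 255 - 4480/255 ≈ 255 - 17.569 = 237.431 → 237
G: 255 - (255-177)×(255-76)/255 = 255 - 13962/255 ≈ 255 - 54.753 = 200.247 → 200
B: 255 - (255-13)×(255-180)/255 = 255 - 18150/255 ≈ 255 - 71.176 = 183.824 → 184
= RGB(237, 200, 184)


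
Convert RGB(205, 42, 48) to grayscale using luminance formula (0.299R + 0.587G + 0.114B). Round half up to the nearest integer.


Gray = 0.299×R + 0.587×G + 0.114×B
Gray = 0.299×205 + 0.587×42 + 0.114×48
Gray = 61.295 + 24.654 + 5.472
Gray = 91.421 → round half up → 91
Gray = 91


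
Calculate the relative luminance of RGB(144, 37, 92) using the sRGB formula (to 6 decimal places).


Linearize each channel (sRGB transfer function): c = v/255; c_lin = c/12.92 if c ≤ 0.04045, else ((c+0.055)/1.055)^2.4
  R: 144/255 ≈ 0.564706 > 0.04045 → ((0.564706+0.055)/1.055)^2.4 ≈ 0.278894
  G: 37/255 ≈ 0.145098 > 0.04045 → ((0.145098+0.055)/1.055)^2.4 ≈ 0.018500
  B: 92/255 ≈ 0.360784 > 0.04045 → ((0.360784+0.055)/1.055)^2.4 ≈ 0.107023
R_lin = 0.278894, G_lin = 0.018500, B_lin = 0.107023
L = 0.2126×R + 0.7152×G + 0.0722×B
L = 0.2126×0.278894 + 0.7152×0.018500 + 0.0722×0.107023
L ≈ 0.080251


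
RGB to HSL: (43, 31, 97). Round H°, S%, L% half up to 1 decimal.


Normalize: R'=43/255≈0.1686, G'=31/255≈0.1216, B'=97/255≈0.3804
Max=97/255, Min=31/255, Δ=Max-Min=66/255
L = (Max+Min)/2 = (97+31)/510 = 128/510 = 0.25098… → L = 25.1%
L ≤ 0.5 → S = Δ/(Max+Min) = 66/(97+31) = 66/128 = 0.51562… → S = 51.6%
(the 1/255 factors cancel in S and H, so raw channel differences can be used)
Max is B' → H = 60 × ((R-G)/Δ + 4) = 60 × ((43-31)/66 + 4)
  12/66 + 4 = 0.1818… + 4 = 4.1818…
  H = 60 × 4.1818… = 250.909…° → H = 250.9°
= HSL(250.9°, 51.6%, 25.1%)


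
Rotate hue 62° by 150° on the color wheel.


New hue = (H + rotation) mod 360
New hue = (62 + 150) mod 360
= 212 mod 360
= 212°


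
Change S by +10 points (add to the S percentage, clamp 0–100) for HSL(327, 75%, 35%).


Original S = 75%
Adjustment = +10 percentage points
New S = 75 + (10) = 85
Clamp to [0, 100] → 85
= HSL(327°, 85%, 35%)


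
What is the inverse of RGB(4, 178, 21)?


Invert: (255-R, 255-G, 255-B)
R: 255-4 = 251
G: 255-178 = 77
B: 255-21 = 234
= RGB(251, 77, 234)


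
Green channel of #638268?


Color: #638268
R = 63 = 99
G = 82 = 130
B = 68 = 104
Green = 130


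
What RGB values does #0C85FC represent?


0C → 12 (R)
85 → 133 (G)
FC → 252 (B)
= RGB(12, 133, 252)


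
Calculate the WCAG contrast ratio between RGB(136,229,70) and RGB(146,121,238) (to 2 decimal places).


Linearize each sRGB channel c=v/255: c/12.92 if c ≤ 0.04045 else ((c+0.055)/1.055)^2.4
L = 0.2126×R_lin + 0.7152×G_lin + 0.0722×B_lin
Color 1 (136,229,70):
  R=136: 136/255≈0.5333 > 0.04045 → ((0.5333+0.055)/1.055)^2.4 ≈ 0.24620
  G=229: 229/255≈0.8980 > 0.04045 → ((0.8980+0.055)/1.055)^2.4 ≈ 0.78354
  B=70: 70/255≈0.2745 > 0.04045 → ((0.2745+0.055)/1.055)^2.4 ≈ 0.06125
  L1 = 0.2126×0.24620 + 0.7152×0.78354 + 0.0722×0.06125 ≈ 0.61715
Color 2 (146,121,238):
  R=146: 146/255≈0.5725 > 0.04045 → ((0.5725+0.055)/1.055)^2.4 ≈ 0.28744
  G=121: 121/255≈0.4745 > 0.04045 → ((0.4745+0.055)/1.055)^2.4 ≈ 0.19120
  B=238: 238/255≈0.9333 > 0.04045 → ((0.9333+0.055)/1.055)^2.4 ≈ 0.85499
  L2 = 0.2126×0.28744 + 0.7152×0.19120 + 0.0722×0.85499 ≈ 0.25959
Lighter = 0.61715, Darker = 0.25959
Ratio = (L_lighter + 0.05) / (L_darker + 0.05)
Ratio = (0.61715 + 0.05) / (0.25959 + 0.05) = 0.66715 / 0.30959 ≈ 2.1550
Ratio ≈ 2.15:1


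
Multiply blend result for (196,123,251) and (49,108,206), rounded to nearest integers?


Multiply: C = A×B/255, rounded to nearest integer
R: 196×49/255 = 9604/255 ≈ 37.663 → 38
G: 123×108/255 = 13284/255 ≈ 52.094 → 52
B: 251×206/255 = 51706/255 ≈ 202.769 → 203
= RGB(38, 52, 203)


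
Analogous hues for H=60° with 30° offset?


Base hue: 60°
Left analog: (60 - 30) mod 360 = 30°
Right analog: (60 + 30) mod 360 = 90°
Analogous hues = 30° and 90°


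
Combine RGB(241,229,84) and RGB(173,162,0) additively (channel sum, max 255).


Additive: each channel = min(255, C₁+C₂)
R: 241+173 = 414 → 255
G: 229+162 = 391 → 255
B: 84+0 = 84 → 84
= RGB(255, 255, 84)


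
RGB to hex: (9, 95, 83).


R = 9 → 09 (hex)
G = 95 → 5F (hex)
B = 83 → 53 (hex)
Hex = #095F53


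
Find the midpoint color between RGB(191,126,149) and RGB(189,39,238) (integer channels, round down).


Midpoint: each channel = ⌊(C₁+C₂)/2⌋
R: ⌊(191+189)/2⌋ = 190
G: ⌊(126+39)/2⌋ = 82
B: ⌊(149+238)/2⌋ = 193
= RGB(190, 82, 193)


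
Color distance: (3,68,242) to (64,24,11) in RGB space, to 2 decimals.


d = √[(R₁-R₂)² + (G₁-G₂)² + (B₁-B₂)²]
d = √[(3-64)² + (68-24)² + (242-11)²]
d = √[3721 + 1936 + 53361]
d = √59018
d ≈ 242.94


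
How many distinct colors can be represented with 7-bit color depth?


Colors = 2^bits = 2^7
= 128 colors


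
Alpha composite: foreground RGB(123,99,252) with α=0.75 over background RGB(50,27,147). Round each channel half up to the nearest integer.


C = α×F + (1-α)×B, with 1-α = 0.25
R: 0.75×123 + 0.25×50 = 92.25 + 12.50 = 104.75 → 105
G: 0.75×99 + 0.25×27 = 74.25 + 6.75 = 81.00 → 81
B: 0.75×252 + 0.25×147 = 189.00 + 36.75 = 225.75 → 226
= RGB(105, 81, 226)


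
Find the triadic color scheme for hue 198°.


Triadic: equally spaced at 120° intervals
H1 = 198°
H2 = (198 + 120) mod 360 = 318°
H3 = (198 + 240) mod 360 = 78°
Triadic = 198°, 318°, 78°


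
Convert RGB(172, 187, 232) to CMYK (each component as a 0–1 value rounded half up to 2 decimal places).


R'=172/255≈0.6745, G'=187/255≈0.7333, B'=232/255≈0.9098
K = 1 - max(R',G',B') = 1 - 232/255 = 23/255 = 0.09019… → 0.09
(1-R'-K)/(1-K) simplifies to (max-R)/max with max = 232:
C = (232-172)/232 = 60/232 = 0.25862… → 0.26
M = (232-187)/232 = 45/232 = 0.19396… → 0.19
Y = (232-232)/232 = 0/232 = 0 → 0.00
= CMYK(0.26, 0.19, 0.00, 0.09)


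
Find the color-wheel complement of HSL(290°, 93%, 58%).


Complement = opposite side of color wheel = hue + 180°
H' = (290 + 180) mod 360 = 110°
S and L unchanged.
= HSL(110°, 93%, 58%)


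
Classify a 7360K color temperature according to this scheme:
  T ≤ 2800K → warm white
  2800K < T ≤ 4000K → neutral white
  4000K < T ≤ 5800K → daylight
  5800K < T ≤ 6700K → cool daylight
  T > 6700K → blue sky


Temperature: 7360K
7360K > 6700K → blue sky
Classification: blue sky


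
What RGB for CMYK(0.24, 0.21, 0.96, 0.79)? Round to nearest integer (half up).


R = 255 × (1-C) × (1-K) = 255 × 0.76 × 0.21 = 40.698 → 41
G = 255 × (1-M) × (1-K) = 255 × 0.79 × 0.21 = 42.3045 → 42
B = 255 × (1-Y) × (1-K) = 255 × 0.04 × 0.21 = 2.142 → 2
= RGB(41, 42, 2)


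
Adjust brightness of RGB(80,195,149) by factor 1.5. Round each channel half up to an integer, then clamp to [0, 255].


Multiply each channel by 1.5, round half up, clamp to [0, 255]
R: 80×1.5 = 120
G: 195×1.5 = 292.5 → round → 293 → clamp → 255
B: 149×1.5 = 223.5 → round → 224
= RGB(120, 255, 224)


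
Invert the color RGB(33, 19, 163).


Invert: (255-R, 255-G, 255-B)
R: 255-33 = 222
G: 255-19 = 236
B: 255-163 = 92
= RGB(222, 236, 92)


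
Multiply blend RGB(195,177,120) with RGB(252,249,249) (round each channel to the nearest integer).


Multiply: C = A×B/255, rounded to nearest integer
R: 195×252/255 = 49140/255 ≈ 192.706 → 193
G: 177×249/255 = 44073/255 ≈ 172.835 → 173
B: 120×249/255 = 29880/255 ≈ 117.176 → 117
= RGB(193, 173, 117)


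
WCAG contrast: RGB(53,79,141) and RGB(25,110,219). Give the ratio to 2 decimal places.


Linearize each sRGB channel c=v/255: c/12.92 if c ≤ 0.04045 else ((c+0.055)/1.055)^2.4
L = 0.2126×R_lin + 0.7152×G_lin + 0.0722×B_lin
Color 1 (53,79,141):
  R=53: 53/255≈0.2078 > 0.04045 → ((0.2078+0.055)/1.055)^2.4 ≈ 0.03560
  G=79: 79/255≈0.3098 > 0.04045 → ((0.3098+0.055)/1.055)^2.4 ≈ 0.07819
  B=141: 141/255≈0.5529 > 0.04045 → ((0.5529+0.055)/1.055)^2.4 ≈ 0.26636
  L1 = 0.2126×0.03560 + 0.7152×0.07819 + 0.0722×0.26636 ≈ 0.08272
Color 2 (25,110,219):
  R=25: 25/255≈0.0980 > 0.04045 → ((0.0980+0.055)/1.055)^2.4 ≈ 0.00972
  G=110: 110/255≈0.4314 > 0.04045 → ((0.4314+0.055)/1.055)^2.4 ≈ 0.15593
  B=219: 219/255≈0.8588 > 0.04045 → ((0.8588+0.055)/1.055)^2.4 ≈ 0.70838
  L2 = 0.2126×0.00972 + 0.7152×0.15593 + 0.0722×0.70838 ≈ 0.16473
Lighter = 0.16473, Darker = 0.08272
Ratio = (L_lighter + 0.05) / (L_darker + 0.05)
Ratio = (0.16473 + 0.05) / (0.08272 + 0.05) = 0.21473 / 0.13272 ≈ 1.6179
Ratio ≈ 1.62:1


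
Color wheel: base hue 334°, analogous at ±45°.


Base hue: 334°
Left analog: (334 - 45) mod 360 = 289°
Right analog: (334 + 45) mod 360 = 19°
Analogous hues = 289° and 19°


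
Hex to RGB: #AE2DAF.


AE → 174 (R)
2D → 45 (G)
AF → 175 (B)
= RGB(174, 45, 175)


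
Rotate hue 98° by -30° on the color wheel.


New hue = (H + rotation) mod 360
New hue = (98 -30) mod 360
= 68 mod 360
= 68°


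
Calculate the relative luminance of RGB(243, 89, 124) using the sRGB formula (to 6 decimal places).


Linearize each channel (sRGB transfer function): c = v/255; c_lin = c/12.92 if c ≤ 0.04045, else ((c+0.055)/1.055)^2.4
  R: 243/255 ≈ 0.952941 > 0.04045 → ((0.952941+0.055)/1.055)^2.4 ≈ 0.896269
  G: 89/255 ≈ 0.349020 > 0.04045 → ((0.349020+0.055)/1.055)^2.4 ≈ 0.099899
  B: 124/255 ≈ 0.486275 > 0.04045 → ((0.486275+0.055)/1.055)^2.4 ≈ 0.201556
R_lin = 0.896269, G_lin = 0.099899, B_lin = 0.201556
L = 0.2126×R + 0.7152×G + 0.0722×B
L = 0.2126×0.896269 + 0.7152×0.099899 + 0.0722×0.201556
L ≈ 0.276547


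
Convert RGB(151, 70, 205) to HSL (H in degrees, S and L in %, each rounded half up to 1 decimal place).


Normalize: R'=151/255≈0.5922, G'=70/255≈0.2745, B'=205/255≈0.8039
Max=205/255, Min=70/255, Δ=Max-Min=135/255
L = (Max+Min)/2 = (205+70)/510 = 275/510 = 0.53921… → L = 53.9%
L > 0.5 → S = Δ/(2-Max-Min) = 135/(510-205-70) = 135/235 = 0.57446… → S = 57.4%
(the 1/255 factors cancel in S and H, so raw channel differences can be used)
Max is B' → H = 60 × ((R-G)/Δ + 4) = 60 × ((151-70)/135 + 4)
  81/135 + 4 = 0.6 + 4 = 4.6
  H = 60 × 4.6 = 276° → H = 276.0°
= HSL(276.0°, 57.4%, 53.9%)


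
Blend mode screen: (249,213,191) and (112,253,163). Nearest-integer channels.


Screen: C = 255 - (255-A)×(255-B)/255, rounded to nearest integer
R: 255 - (255-249)×(255-112)/255 = 255 - 858/255 ≈ 255 - 3.365 = 251.635 → 252
G: 255 - (255-213)×(255-253)/255 = 255 - 84/255 ≈ 255 - 0.329 = 254.671 → 255
B: 255 - (255-191)×(255-163)/255 = 255 - 5888/255 ≈ 255 - 23.090 = 231.910 → 232
= RGB(252, 255, 232)


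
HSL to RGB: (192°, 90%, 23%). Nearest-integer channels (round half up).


H=192°, S=0.90, L=0.23
C = (1-|2L-1|)×S = (1-|-0.54|)×0.90 = 0.414
H' = H/60 = 192/60 ≈ 3.2000; X = C×(1-|H' mod 2 - 1|) = 0.3312
m = L - C/2 = 0.23 - 0.207 = 0.023
Sector ⌊H'⌋ = 3 → (R',G',B') = (0.0, 0.3312, 0.414)
RGB = ((R'+m)×255, (G'+m)×255, (B'+m)×255) = (5.865, 90.321, 111.435)
Round half up → RGB(6, 90, 111)


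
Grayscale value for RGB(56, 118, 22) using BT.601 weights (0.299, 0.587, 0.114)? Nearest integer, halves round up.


Gray = 0.299×R + 0.587×G + 0.114×B
Gray = 0.299×56 + 0.587×118 + 0.114×22
Gray = 16.744 + 69.266 + 2.508
Gray = 88.518 → round half up → 89
Gray = 89


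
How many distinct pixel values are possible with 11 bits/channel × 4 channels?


Total bits = 11 bits/channel × 4 channels = 44 bits
Distinct pixel values = 2^44
= 17,592,186,044,416 pixel values


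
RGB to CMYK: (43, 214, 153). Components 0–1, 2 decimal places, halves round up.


R'=43/255≈0.1686, G'=214/255≈0.8392, B'=153/255≈0.6000
K = 1 - max(R',G',B') = 1 - 214/255 = 41/255 = 0.16078… → 0.16
(1-R'-K)/(1-K) simplifies to (max-R)/max with max = 214:
C = (214-43)/214 = 171/214 = 0.79906… → 0.80
M = (214-214)/214 = 0/214 = 0 → 0.00
Y = (214-153)/214 = 61/214 = 0.28504… → 0.29
= CMYK(0.80, 0.00, 0.29, 0.16)


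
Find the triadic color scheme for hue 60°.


Triadic: equally spaced at 120° intervals
H1 = 60°
H2 = (60 + 120) mod 360 = 180°
H3 = (60 + 240) mod 360 = 300°
Triadic = 60°, 180°, 300°


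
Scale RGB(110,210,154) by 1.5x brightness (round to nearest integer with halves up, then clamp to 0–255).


Multiply each channel by 1.5, round half up, clamp to [0, 255]
R: 110×1.5 = 165
G: 210×1.5 = 315 → clamp → 255
B: 154×1.5 = 231
= RGB(165, 255, 231)


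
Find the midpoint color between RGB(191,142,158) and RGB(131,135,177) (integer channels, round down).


Midpoint: each channel = ⌊(C₁+C₂)/2⌋
R: ⌊(191+131)/2⌋ = 161
G: ⌊(142+135)/2⌋ = 138
B: ⌊(158+177)/2⌋ = 167
= RGB(161, 138, 167)


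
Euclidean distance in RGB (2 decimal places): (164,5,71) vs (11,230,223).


d = √[(R₁-R₂)² + (G₁-G₂)² + (B₁-B₂)²]
d = √[(164-11)² + (5-230)² + (71-223)²]
d = √[23409 + 50625 + 23104]
d = √97138
d ≈ 311.67


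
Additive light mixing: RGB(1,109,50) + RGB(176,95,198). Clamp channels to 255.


Additive: each channel = min(255, C₁+C₂)
R: 1+176 = 177 → 177
G: 109+95 = 204 → 204
B: 50+198 = 248 → 248
= RGB(177, 204, 248)


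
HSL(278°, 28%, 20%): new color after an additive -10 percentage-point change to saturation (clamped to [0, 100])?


Original S = 28%
Adjustment = -10 percentage points
New S = 28 + (-10) = 18
Clamp to [0, 100] → 18
= HSL(278°, 18%, 20%)


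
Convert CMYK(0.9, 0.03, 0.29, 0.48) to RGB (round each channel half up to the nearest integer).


R = 255 × (1-C) × (1-K) = 255 × 0.10 × 0.52 = 13.26 → 13
G = 255 × (1-M) × (1-K) = 255 × 0.97 × 0.52 = 128.622 → 129
B = 255 × (1-Y) × (1-K) = 255 × 0.71 × 0.52 = 94.146 → 94
= RGB(13, 129, 94)


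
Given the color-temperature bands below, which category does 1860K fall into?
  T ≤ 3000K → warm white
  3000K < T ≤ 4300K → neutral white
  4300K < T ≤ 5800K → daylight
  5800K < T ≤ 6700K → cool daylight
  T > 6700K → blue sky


Temperature: 1860K
1860K ≤ 3000K → warm white
Classification: warm white


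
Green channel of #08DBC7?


Color: #08DBC7
R = 08 = 8
G = DB = 219
B = C7 = 199
Green = 219


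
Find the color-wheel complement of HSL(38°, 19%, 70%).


Complement = opposite side of color wheel = hue + 180°
H' = (38 + 180) mod 360 = 218°
S and L unchanged.
= HSL(218°, 19%, 70%)


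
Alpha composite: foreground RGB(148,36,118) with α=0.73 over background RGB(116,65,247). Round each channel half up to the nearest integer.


C = α×F + (1-α)×B, with 1-α = 0.27
R: 0.73×148 + 0.27×116 = 108.04 + 31.32 = 139.36 → 139
G: 0.73×36 + 0.27×65 = 26.28 + 17.55 = 43.83 → 44
B: 0.73×118 + 0.27×247 = 86.14 + 66.69 = 152.83 → 153
= RGB(139, 44, 153)


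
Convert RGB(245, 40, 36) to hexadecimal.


R = 245 → F5 (hex)
G = 40 → 28 (hex)
B = 36 → 24 (hex)
Hex = #F52824


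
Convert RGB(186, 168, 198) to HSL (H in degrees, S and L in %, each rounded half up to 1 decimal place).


Normalize: R'=186/255≈0.7294, G'=168/255≈0.6588, B'=198/255≈0.7765
Max=198/255, Min=168/255, Δ=Max-Min=30/255
L = (Max+Min)/2 = (198+168)/510 = 366/510 = 0.71764… → L = 71.8%
L > 0.5 → S = Δ/(2-Max-Min) = 30/(510-198-168) = 30/144 = 0.20833… → S = 20.8%
(the 1/255 factors cancel in S and H, so raw channel differences can be used)
Max is B' → H = 60 × ((R-G)/Δ + 4) = 60 × ((186-168)/30 + 4)
  18/30 + 4 = 0.6 + 4 = 4.6
  H = 60 × 4.6 = 276° → H = 276.0°
= HSL(276.0°, 20.8%, 71.8%)


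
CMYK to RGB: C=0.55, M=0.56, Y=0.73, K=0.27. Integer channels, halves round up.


R = 255 × (1-C) × (1-K) = 255 × 0.45 × 0.73 = 83.7675 → 84
G = 255 × (1-M) × (1-K) = 255 × 0.44 × 0.73 = 81.906 → 82
B = 255 × (1-Y) × (1-K) = 255 × 0.27 × 0.73 = 50.2605 → 50
= RGB(84, 82, 50)


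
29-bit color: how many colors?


Colors = 2^bits = 2^29
= 536,870,912 colors


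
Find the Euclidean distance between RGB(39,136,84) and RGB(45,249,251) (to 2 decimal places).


d = √[(R₁-R₂)² + (G₁-G₂)² + (B₁-B₂)²]
d = √[(39-45)² + (136-249)² + (84-251)²]
d = √[36 + 12769 + 27889]
d = √40694
d ≈ 201.73


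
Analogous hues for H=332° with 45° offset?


Base hue: 332°
Left analog: (332 - 45) mod 360 = 287°
Right analog: (332 + 45) mod 360 = 17°
Analogous hues = 287° and 17°


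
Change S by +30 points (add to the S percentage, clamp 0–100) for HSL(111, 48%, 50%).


Original S = 48%
Adjustment = +30 percentage points
New S = 48 + (30) = 78
Clamp to [0, 100] → 78
= HSL(111°, 78%, 50%)


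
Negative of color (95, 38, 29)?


Invert: (255-R, 255-G, 255-B)
R: 255-95 = 160
G: 255-38 = 217
B: 255-29 = 226
= RGB(160, 217, 226)


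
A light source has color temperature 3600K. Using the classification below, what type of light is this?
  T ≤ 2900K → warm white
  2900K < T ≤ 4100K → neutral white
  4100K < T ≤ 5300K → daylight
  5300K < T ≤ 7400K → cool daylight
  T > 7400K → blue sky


Temperature: 3600K
2900K < 3600K ≤ 4100K → neutral white
Classification: neutral white


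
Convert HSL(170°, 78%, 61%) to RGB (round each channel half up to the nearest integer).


H=170°, S=0.78, L=0.61
C = (1-|2L-1|)×S = (1-|0.22|)×0.78 = 0.6084
H' = H/60 = 170/60 ≈ 2.8333; X = C×(1-|H' mod 2 - 1|) = 0.507
m = L - C/2 = 0.61 - 0.3042 = 0.3058
Sector ⌊H'⌋ = 2 → (R',G',B') = (0.0, 0.6084, 0.507)
RGB = ((R'+m)×255, (G'+m)×255, (B'+m)×255) = (77.979, 233.121, 207.264)
Round half up → RGB(78, 233, 207)


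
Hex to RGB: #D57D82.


D5 → 213 (R)
7D → 125 (G)
82 → 130 (B)
= RGB(213, 125, 130)


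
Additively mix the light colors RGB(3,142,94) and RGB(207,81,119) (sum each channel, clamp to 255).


Additive: each channel = min(255, C₁+C₂)
R: 3+207 = 210 → 210
G: 142+81 = 223 → 223
B: 94+119 = 213 → 213
= RGB(210, 223, 213)


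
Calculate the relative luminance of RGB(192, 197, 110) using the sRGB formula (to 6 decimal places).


Linearize each channel (sRGB transfer function): c = v/255; c_lin = c/12.92 if c ≤ 0.04045, else ((c+0.055)/1.055)^2.4
  R: 192/255 ≈ 0.752941 > 0.04045 → ((0.752941+0.055)/1.055)^2.4 ≈ 0.527115
  G: 197/255 ≈ 0.772549 > 0.04045 → ((0.772549+0.055)/1.055)^2.4 ≈ 0.558340
  B: 110/255 ≈ 0.431373 > 0.04045 → ((0.431373+0.055)/1.055)^2.4 ≈ 0.155926
R_lin = 0.527115, G_lin = 0.558340, B_lin = 0.155926
L = 0.2126×R + 0.7152×G + 0.0722×B
L = 0.2126×0.527115 + 0.7152×0.558340 + 0.0722×0.155926
L ≈ 0.522648


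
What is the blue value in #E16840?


Color: #E16840
R = E1 = 225
G = 68 = 104
B = 40 = 64
Blue = 64


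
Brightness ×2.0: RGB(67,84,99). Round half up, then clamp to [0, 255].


Multiply each channel by 2.0, round half up, clamp to [0, 255]
R: 67×2.0 = 134
G: 84×2.0 = 168
B: 99×2.0 = 198
= RGB(134, 168, 198)


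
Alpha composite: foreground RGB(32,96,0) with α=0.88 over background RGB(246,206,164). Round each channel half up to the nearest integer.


C = α×F + (1-α)×B, with 1-α = 0.12
R: 0.88×32 + 0.12×246 = 28.16 + 29.52 = 57.68 → 58
G: 0.88×96 + 0.12×206 = 84.48 + 24.72 = 109.20 → 109
B: 0.88×0 + 0.12×164 = 0.00 + 19.68 = 19.68 → 20
= RGB(58, 109, 20)


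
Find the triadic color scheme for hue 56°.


Triadic: equally spaced at 120° intervals
H1 = 56°
H2 = (56 + 120) mod 360 = 176°
H3 = (56 + 240) mod 360 = 296°
Triadic = 56°, 176°, 296°


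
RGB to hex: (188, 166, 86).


R = 188 → BC (hex)
G = 166 → A6 (hex)
B = 86 → 56 (hex)
Hex = #BCA656


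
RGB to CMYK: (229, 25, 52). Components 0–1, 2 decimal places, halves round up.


R'=229/255≈0.8980, G'=25/255≈0.0980, B'=52/255≈0.2039
K = 1 - max(R',G',B') = 1 - 229/255 = 26/255 = 0.10196… → 0.10
(1-R'-K)/(1-K) simplifies to (max-R)/max with max = 229:
C = (229-229)/229 = 0/229 = 0 → 0.00
M = (229-25)/229 = 204/229 = 0.89082… → 0.89
Y = (229-52)/229 = 177/229 = 0.77292… → 0.77
= CMYK(0.00, 0.89, 0.77, 0.10)


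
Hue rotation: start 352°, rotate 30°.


New hue = (H + rotation) mod 360
New hue = (352 + 30) mod 360
= 382 mod 360
= 22°


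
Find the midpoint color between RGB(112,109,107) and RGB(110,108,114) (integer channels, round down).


Midpoint: each channel = ⌊(C₁+C₂)/2⌋
R: ⌊(112+110)/2⌋ = 111
G: ⌊(109+108)/2⌋ = 108
B: ⌊(107+114)/2⌋ = 110
= RGB(111, 108, 110)


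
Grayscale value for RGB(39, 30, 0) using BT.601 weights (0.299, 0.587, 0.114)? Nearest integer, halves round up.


Gray = 0.299×R + 0.587×G + 0.114×B
Gray = 0.299×39 + 0.587×30 + 0.114×0
Gray = 11.661 + 17.610 + 0.000
Gray = 29.271 → round half up → 29
Gray = 29


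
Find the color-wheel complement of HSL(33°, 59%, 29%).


Complement = opposite side of color wheel = hue + 180°
H' = (33 + 180) mod 360 = 213°
S and L unchanged.
= HSL(213°, 59%, 29%)


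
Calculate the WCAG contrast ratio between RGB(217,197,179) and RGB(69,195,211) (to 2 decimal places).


Linearize each sRGB channel c=v/255: c/12.92 if c ≤ 0.04045 else ((c+0.055)/1.055)^2.4
L = 0.2126×R_lin + 0.7152×G_lin + 0.0722×B_lin
Color 1 (217,197,179):
  R=217: 217/255≈0.8510 > 0.04045 → ((0.8510+0.055)/1.055)^2.4 ≈ 0.69387
  G=197: 197/255≈0.7725 > 0.04045 → ((0.7725+0.055)/1.055)^2.4 ≈ 0.55834
  B=179: 179/255≈0.7020 > 0.04045 → ((0.7020+0.055)/1.055)^2.4 ≈ 0.45079
  L1 = 0.2126×0.69387 + 0.7152×0.55834 + 0.0722×0.45079 ≈ 0.57939
Color 2 (69,195,211):
  R=69: 69/255≈0.2706 > 0.04045 → ((0.2706+0.055)/1.055)^2.4 ≈ 0.05951
  G=195: 195/255≈0.7647 > 0.04045 → ((0.7647+0.055)/1.055)^2.4 ≈ 0.54572
  B=211: 211/255≈0.8275 > 0.04045 → ((0.8275+0.055)/1.055)^2.4 ≈ 0.65141
  L2 = 0.2126×0.05951 + 0.7152×0.54572 + 0.0722×0.65141 ≈ 0.44999
Lighter = 0.57939, Darker = 0.44999
Ratio = (L_lighter + 0.05) / (L_darker + 0.05)
Ratio = (0.57939 + 0.05) / (0.44999 + 0.05) = 0.62939 / 0.49999 ≈ 1.2588
Ratio ≈ 1.26:1


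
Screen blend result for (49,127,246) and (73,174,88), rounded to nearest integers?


Screen: C = 255 - (255-A)×(255-B)/255, rounded to nearest integer
R: 255 - (255-49)×(255-73)/255 = 255 - 37492/255 ≈ 255 - 147.027 = 107.973 → 108
G: 255 - (255-127)×(255-174)/255 = 255 - 10368/255 ≈ 255 - 40.659 = 214.341 → 214
B: 255 - (255-246)×(255-88)/255 = 255 - 1503/255 ≈ 255 - 5.894 = 249.106 → 249
= RGB(108, 214, 249)


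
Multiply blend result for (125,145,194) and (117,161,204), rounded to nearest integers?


Multiply: C = A×B/255, rounded to nearest integer
R: 125×117/255 = 14625/255 ≈ 57.353 → 57
G: 145×161/255 = 23345/255 ≈ 91.549 → 92
B: 194×204/255 = 39576/255 ≈ 155.200 → 155
= RGB(57, 92, 155)


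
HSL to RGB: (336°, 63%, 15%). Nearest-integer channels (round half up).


H=336°, S=0.63, L=0.15
C = (1-|2L-1|)×S = (1-|-0.70|)×0.63 = 0.189
H' = H/60 = 336/60 ≈ 5.6000; X = C×(1-|H' mod 2 - 1|) = 0.0756
m = L - C/2 = 0.15 - 0.0945 = 0.0555
Sector ⌊H'⌋ = 5 → (R',G',B') = (0.189, 0.0, 0.0756)
RGB = ((R'+m)×255, (G'+m)×255, (B'+m)×255) = (62.3475, 14.1525, 33.4305)
Round half up → RGB(62, 14, 33)


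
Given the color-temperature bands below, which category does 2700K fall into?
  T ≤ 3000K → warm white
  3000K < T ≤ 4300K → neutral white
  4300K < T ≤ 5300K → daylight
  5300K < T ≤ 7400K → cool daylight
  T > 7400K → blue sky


Temperature: 2700K
2700K ≤ 3000K → warm white
Classification: warm white


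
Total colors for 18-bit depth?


Colors = 2^bits = 2^18
= 262,144 colors


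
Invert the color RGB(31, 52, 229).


Invert: (255-R, 255-G, 255-B)
R: 255-31 = 224
G: 255-52 = 203
B: 255-229 = 26
= RGB(224, 203, 26)


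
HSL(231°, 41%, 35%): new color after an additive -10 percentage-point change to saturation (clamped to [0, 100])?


Original S = 41%
Adjustment = -10 percentage points
New S = 41 + (-10) = 31
Clamp to [0, 100] → 31
= HSL(231°, 31%, 35%)


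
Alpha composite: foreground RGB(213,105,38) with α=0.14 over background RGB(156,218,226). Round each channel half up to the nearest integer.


C = α×F + (1-α)×B, with 1-α = 0.86
R: 0.14×213 + 0.86×156 = 29.82 + 134.16 = 163.98 → 164
G: 0.14×105 + 0.86×218 = 14.70 + 187.48 = 202.18 → 202
B: 0.14×38 + 0.86×226 = 5.32 + 194.36 = 199.68 → 200
= RGB(164, 202, 200)


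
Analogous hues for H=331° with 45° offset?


Base hue: 331°
Left analog: (331 - 45) mod 360 = 286°
Right analog: (331 + 45) mod 360 = 16°
Analogous hues = 286° and 16°


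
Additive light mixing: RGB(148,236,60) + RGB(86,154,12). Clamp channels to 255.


Additive: each channel = min(255, C₁+C₂)
R: 148+86 = 234 → 234
G: 236+154 = 390 → 255
B: 60+12 = 72 → 72
= RGB(234, 255, 72)


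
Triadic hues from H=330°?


Triadic: equally spaced at 120° intervals
H1 = 330°
H2 = (330 + 120) mod 360 = 90°
H3 = (330 + 240) mod 360 = 210°
Triadic = 330°, 90°, 210°


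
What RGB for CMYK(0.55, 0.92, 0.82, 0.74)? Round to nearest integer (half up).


R = 255 × (1-C) × (1-K) = 255 × 0.45 × 0.26 = 29.835 → 30
G = 255 × (1-M) × (1-K) = 255 × 0.08 × 0.26 = 5.304 → 5
B = 255 × (1-Y) × (1-K) = 255 × 0.18 × 0.26 = 11.934 → 12
= RGB(30, 5, 12)


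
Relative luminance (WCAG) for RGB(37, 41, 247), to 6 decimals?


Linearize each channel (sRGB transfer function): c = v/255; c_lin = c/12.92 if c ≤ 0.04045, else ((c+0.055)/1.055)^2.4
  R: 37/255 ≈ 0.145098 > 0.04045 → ((0.145098+0.055)/1.055)^2.4 ≈ 0.018500
  G: 41/255 ≈ 0.160784 > 0.04045 → ((0.160784+0.055)/1.055)^2.4 ≈ 0.022174
  B: 247/255 ≈ 0.968627 > 0.04045 → ((0.968627+0.055)/1.055)^2.4 ≈ 0.930111
R_lin = 0.018500, G_lin = 0.022174, B_lin = 0.930111
L = 0.2126×R + 0.7152×G + 0.0722×B
L = 0.2126×0.018500 + 0.7152×0.022174 + 0.0722×0.930111
L ≈ 0.086946
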